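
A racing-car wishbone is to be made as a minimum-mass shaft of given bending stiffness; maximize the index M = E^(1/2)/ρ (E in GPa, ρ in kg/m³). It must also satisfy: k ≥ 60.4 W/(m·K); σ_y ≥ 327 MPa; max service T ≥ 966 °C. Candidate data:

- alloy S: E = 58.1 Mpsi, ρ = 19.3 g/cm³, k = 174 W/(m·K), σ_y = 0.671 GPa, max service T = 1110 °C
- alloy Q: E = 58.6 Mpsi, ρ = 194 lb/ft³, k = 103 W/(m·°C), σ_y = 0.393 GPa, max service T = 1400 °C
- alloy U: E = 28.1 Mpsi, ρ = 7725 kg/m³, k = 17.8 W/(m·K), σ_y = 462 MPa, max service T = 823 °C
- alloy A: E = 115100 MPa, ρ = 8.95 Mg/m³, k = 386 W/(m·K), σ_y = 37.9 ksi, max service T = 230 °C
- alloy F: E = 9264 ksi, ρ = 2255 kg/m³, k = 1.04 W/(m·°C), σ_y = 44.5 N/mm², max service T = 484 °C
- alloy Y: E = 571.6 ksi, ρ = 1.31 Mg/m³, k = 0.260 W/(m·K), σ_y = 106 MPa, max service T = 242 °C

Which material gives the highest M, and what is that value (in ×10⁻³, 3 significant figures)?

alloy Q, M = 6.47×10⁻³

Screen on constraints: k ≥ 60.4 W/(m·K); σ_y ≥ 327 MPa; max service T ≥ 966 °C. Survivors: alloy S, alloy Q.
Convert each candidate to consistent units, then evaluate M:
  alloy S: E = 400.6 GPa, ρ = 19300 kg/m³
  alloy Q: E = 404.0 GPa, ρ = 3108 kg/m³
  alloy Q: M = 6.47×10⁻³
  alloy S: M = 1.04×10⁻³
Alloy Q ranks first.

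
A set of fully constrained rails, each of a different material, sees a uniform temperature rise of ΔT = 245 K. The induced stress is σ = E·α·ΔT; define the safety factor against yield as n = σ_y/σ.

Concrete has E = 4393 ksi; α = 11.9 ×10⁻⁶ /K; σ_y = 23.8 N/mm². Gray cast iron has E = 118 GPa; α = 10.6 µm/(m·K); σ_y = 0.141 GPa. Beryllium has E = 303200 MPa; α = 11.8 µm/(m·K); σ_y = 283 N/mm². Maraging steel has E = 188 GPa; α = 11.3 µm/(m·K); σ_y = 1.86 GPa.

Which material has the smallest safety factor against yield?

Converting E to GPa, α to ×10⁻⁶/K, σ_y to MPa, then σ and n for each:
  concrete: E = 30.29, α = 11.9, σ_y = 23.80 → σ = 88.3 MPa, n = 0.270
  gray cast iron: E = 118.0, α = 10.6, σ_y = 141.0 → σ = 306 MPa, n = 0.460
  beryllium: E = 303.2, α = 11.8, σ_y = 283.0 → σ = 877 MPa, n = 0.323
  maraging steel: E = 188.0, α = 11.3, σ_y = 1860 → σ = 520 MPa, n = 3.57
Concrete has the lowest safety factor, n = 0.270.

concrete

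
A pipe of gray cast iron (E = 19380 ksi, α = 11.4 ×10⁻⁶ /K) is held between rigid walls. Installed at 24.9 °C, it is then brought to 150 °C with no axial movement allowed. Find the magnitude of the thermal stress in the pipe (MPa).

191 MPa

E = 19380 ksi = 133.6 GPa.
ΔT = 125.1 K. Constrained thermal stress σ = E·α·ΔT = 133.6×10³ MPa × 11.4×10⁻⁶ × 125.1 = 191 MPa (compressive).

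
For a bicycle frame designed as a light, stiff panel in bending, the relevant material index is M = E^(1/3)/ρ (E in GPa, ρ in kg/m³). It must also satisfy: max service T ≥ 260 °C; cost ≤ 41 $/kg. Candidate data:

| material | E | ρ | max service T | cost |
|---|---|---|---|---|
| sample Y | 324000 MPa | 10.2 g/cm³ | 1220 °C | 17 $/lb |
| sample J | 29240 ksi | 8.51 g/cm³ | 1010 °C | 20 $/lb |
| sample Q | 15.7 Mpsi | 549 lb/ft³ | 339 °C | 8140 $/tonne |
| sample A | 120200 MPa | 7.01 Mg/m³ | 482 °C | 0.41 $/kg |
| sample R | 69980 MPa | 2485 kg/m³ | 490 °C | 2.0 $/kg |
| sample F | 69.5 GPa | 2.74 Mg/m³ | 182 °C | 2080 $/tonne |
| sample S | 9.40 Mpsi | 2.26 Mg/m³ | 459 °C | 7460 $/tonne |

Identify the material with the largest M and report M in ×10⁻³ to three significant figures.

Screen on constraints: max service T ≥ 260 °C; cost ≤ 41 $/kg. Survivors: sample Y, sample Q, sample A, sample R, sample S.
After converting to SI:
  sample Y: E = 324.0 GPa, ρ = 10200 kg/m³
  sample Q: E = 108.2 GPa, ρ = 8794 kg/m³
  sample A: E = 120.2 GPa, ρ = 7010 kg/m³
  sample R: E = 69.98 GPa, ρ = 2485 kg/m³
  sample S: E = 64.81 GPa, ρ = 2260 kg/m³
  sample S: M = 1.78×10⁻³
  sample R: M = 1.66×10⁻³
  sample A: M = 0.704×10⁻³
  sample Y: M = 0.673×10⁻³
  sample Q: M = 0.542×10⁻³
Sample S has the largest M.

sample S, M = 1.78×10⁻³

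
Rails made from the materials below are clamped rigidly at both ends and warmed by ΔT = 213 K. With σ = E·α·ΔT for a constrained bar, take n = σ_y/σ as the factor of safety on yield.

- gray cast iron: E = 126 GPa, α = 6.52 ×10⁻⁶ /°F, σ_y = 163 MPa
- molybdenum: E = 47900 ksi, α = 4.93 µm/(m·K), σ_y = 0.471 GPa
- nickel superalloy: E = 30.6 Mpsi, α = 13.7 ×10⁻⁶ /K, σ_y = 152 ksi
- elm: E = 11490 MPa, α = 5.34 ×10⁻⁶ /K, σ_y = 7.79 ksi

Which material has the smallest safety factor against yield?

gray cast iron

In consistent units (E in GPa, α in ×10⁻⁶/K, σ_y in MPa):
  gray cast iron: E = 126.0, α = 11.7, σ_y = 163.0 → σ = 315 MPa, n = 0.518
  molybdenum: E = 330.3, α = 4.93, σ_y = 471.0 → σ = 347 MPa, n = 1.36
  nickel superalloy: E = 211.0, α = 13.7, σ_y = 1048 → σ = 616 MPa, n = 1.70
  elm: E = 11.49, α = 5.34, σ_y = 53.71 → σ = 13.1 MPa, n = 4.11
Smallest n: gray cast iron with n = 0.518.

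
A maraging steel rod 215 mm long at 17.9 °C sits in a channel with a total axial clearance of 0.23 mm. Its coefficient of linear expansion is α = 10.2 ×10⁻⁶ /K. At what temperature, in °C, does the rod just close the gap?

α·L₀·ΔT = 0.23 mm ⇒ ΔT = 0.23 / (10.2×10⁻⁶ × 215.0) = 104.9 K.
T = 17.9 + 104.9 = 122.8 °C.

123 °C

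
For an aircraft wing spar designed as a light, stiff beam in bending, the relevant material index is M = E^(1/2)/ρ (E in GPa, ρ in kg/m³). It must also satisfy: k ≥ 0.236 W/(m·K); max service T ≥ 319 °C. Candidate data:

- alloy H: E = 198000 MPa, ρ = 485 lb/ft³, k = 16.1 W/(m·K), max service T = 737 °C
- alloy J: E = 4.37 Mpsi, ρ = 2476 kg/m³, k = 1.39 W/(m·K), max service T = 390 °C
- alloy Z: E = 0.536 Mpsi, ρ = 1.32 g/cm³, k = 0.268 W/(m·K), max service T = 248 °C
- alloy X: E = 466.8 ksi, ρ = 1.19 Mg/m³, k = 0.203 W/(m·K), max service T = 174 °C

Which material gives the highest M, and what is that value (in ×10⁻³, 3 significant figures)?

Screen on constraints: k ≥ 0.236 W/(m·K); max service T ≥ 319 °C. Survivors: alloy H, alloy J.
In SI units:
  alloy H: E = 198.0 GPa, ρ = 7769 kg/m³
  alloy J: E = 30.13 GPa, ρ = 2476 kg/m³
  alloy J: M = 2.22×10⁻³
  alloy H: M = 1.81×10⁻³
The maximum is for alloy J.

alloy J, M = 2.22×10⁻³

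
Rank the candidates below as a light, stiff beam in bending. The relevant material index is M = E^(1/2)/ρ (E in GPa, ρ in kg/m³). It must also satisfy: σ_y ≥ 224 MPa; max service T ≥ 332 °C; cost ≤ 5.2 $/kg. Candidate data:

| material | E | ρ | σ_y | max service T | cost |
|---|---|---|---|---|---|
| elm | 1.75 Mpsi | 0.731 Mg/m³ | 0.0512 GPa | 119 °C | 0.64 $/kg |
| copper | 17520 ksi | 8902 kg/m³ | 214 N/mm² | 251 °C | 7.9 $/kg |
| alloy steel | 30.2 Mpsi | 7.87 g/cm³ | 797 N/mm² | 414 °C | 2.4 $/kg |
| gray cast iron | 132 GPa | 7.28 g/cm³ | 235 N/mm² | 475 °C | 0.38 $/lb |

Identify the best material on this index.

Screen on constraints: σ_y ≥ 224 MPa; max service T ≥ 332 °C; cost ≤ 5.2 $/kg. Survivors: alloy steel, gray cast iron.
In SI units:
  alloy steel: E = 208.2 GPa, ρ = 7870 kg/m³
  gray cast iron: E = 132.0 GPa, ρ = 7280 kg/m³
  alloy steel: M = 1.83×10⁻³
  gray cast iron: M = 1.58×10⁻³
Alloy steel has the largest M.

alloy steel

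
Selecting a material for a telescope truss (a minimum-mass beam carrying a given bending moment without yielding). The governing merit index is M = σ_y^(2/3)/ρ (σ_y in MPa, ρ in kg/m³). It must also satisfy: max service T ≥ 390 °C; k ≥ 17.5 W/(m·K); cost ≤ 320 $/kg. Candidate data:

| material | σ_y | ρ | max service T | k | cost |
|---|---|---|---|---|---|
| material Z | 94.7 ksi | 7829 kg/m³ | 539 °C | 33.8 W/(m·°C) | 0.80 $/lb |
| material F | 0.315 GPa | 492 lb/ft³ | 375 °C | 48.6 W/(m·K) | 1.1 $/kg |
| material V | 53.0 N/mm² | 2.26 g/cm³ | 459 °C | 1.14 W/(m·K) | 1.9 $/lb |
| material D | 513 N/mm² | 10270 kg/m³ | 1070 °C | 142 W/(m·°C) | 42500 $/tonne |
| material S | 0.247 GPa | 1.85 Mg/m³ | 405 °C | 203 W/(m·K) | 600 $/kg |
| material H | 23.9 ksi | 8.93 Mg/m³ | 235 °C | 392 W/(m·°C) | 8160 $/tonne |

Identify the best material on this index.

material Z

Screen on constraints: max service T ≥ 390 °C; k ≥ 17.5 W/(m·K); cost ≤ 320 $/kg. Survivors: material Z, material D.
After converting to SI:
  material Z: σ_y = 652.9 MPa, ρ = 7829 kg/m³
  material D: σ_y = 513.0 MPa, ρ = 10270 kg/m³
  material Z: M = 9.61×10⁻³
  material D: M = 6.24×10⁻³
The maximum is for material Z.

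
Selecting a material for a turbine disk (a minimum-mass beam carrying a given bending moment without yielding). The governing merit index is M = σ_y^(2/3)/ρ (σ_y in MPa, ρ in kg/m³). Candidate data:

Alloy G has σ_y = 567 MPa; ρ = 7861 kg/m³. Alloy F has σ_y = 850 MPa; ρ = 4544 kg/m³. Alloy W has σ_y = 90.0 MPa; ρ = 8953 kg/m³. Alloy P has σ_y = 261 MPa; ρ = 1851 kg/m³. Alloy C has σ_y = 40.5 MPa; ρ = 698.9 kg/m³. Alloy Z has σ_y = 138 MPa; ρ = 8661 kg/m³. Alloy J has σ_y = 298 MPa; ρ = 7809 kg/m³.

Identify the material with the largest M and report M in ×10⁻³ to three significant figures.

alloy P, M = 22.1×10⁻³

Computing M directly (units already consistent):
  alloy P: M = 22.1×10⁻³
  alloy F: M = 19.7×10⁻³
  alloy C: M = 16.9×10⁻³
  alloy G: M = 8.71×10⁻³
  alloy J: M = 5.71×10⁻³
  alloy Z: M = 3.08×10⁻³
  alloy W: M = 2.24×10⁻³
Highest index: alloy P.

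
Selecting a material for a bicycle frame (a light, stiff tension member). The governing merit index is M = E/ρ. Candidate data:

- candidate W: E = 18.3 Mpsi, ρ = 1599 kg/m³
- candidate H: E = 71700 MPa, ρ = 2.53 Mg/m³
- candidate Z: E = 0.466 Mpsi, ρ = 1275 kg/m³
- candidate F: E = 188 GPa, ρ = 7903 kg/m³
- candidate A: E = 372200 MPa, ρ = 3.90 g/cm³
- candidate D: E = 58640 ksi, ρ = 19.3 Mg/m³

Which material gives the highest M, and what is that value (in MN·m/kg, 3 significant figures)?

candidate A, M = 95.4 MN·m/kg

Putting every candidate on a common basis:
  candidate W: E = 126.2 GPa, ρ = 1599 kg/m³
  candidate H: E = 71.70 GPa, ρ = 2530 kg/m³
  candidate Z: E = 3.213 GPa, ρ = 1275 kg/m³
  candidate F: E = 188.0 GPa, ρ = 7903 kg/m³
  candidate A: E = 372.2 GPa, ρ = 3900 kg/m³
  candidate D: E = 404.3 GPa, ρ = 19300 kg/m³
  candidate A: M = 95.4 MN·m/kg
  candidate W: M = 78.9 MN·m/kg
  candidate H: M = 28.3 MN·m/kg
  candidate F: M = 23.8 MN·m/kg
  candidate D: M = 20.9 MN·m/kg
  candidate Z: M = 2.52 MN·m/kg
Candidate A ranks first.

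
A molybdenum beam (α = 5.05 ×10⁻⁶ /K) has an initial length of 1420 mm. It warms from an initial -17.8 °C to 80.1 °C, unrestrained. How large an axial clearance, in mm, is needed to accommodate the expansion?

ΔT = 80.1 − (-17.8) = 97.90 K.
ΔL = α·L₀·ΔT = 5.05×10⁻⁶ × 1420 mm × 97.90 K = 0.702 mm.

0.702 mm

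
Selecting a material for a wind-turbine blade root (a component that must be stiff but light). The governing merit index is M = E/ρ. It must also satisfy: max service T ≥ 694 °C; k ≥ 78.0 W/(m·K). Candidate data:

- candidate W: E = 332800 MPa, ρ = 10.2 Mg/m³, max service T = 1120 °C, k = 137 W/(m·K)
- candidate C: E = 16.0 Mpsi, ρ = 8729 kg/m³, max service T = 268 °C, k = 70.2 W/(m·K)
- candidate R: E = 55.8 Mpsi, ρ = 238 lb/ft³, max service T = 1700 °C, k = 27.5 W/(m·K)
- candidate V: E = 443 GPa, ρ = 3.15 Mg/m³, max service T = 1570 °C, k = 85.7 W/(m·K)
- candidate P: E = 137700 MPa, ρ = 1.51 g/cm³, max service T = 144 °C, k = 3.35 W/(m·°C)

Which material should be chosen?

Screen on constraints: max service T ≥ 694 °C; k ≥ 78.0 W/(m·K). Survivors: candidate W, candidate V.
Putting every candidate on a common basis:
  candidate W: E = 332.8 GPa, ρ = 10200 kg/m³
  candidate V: E = 443.0 GPa, ρ = 3150 kg/m³
  candidate V: M = 141 MN·m/kg
  candidate W: M = 32.6 MN·m/kg
Candidate V has the largest M.

candidate V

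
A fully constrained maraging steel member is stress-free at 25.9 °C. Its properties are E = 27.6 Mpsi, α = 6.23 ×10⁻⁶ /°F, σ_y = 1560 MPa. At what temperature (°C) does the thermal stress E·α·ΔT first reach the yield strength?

E = 27.6 Mpsi = 190.3 GPa.
α = 6.23×10⁻⁶/°F × 9/5 = 11.2×10⁻⁶/K.
E·α·ΔT = 1560 MPa ⇒ ΔT = 1560 / (190.3×10³ × 11.2×10⁻⁶) = 731.0 K.
T = 25.9 + 731.0 = 756.9 °C.

757 °C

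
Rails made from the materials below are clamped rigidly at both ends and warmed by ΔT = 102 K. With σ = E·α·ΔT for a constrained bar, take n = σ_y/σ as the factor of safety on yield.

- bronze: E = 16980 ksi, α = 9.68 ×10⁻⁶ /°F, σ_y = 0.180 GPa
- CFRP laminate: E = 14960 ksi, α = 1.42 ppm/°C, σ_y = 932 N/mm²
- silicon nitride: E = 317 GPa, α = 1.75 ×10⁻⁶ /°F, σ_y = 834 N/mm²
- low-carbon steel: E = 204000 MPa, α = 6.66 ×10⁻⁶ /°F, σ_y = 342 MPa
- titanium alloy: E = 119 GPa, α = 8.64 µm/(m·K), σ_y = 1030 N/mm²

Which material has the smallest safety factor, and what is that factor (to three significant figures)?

bronze, n = 0.865

Per material, after unit conversion:
  bronze: E = 117.1, α = 17.4, σ_y = 180.0 → σ = 208 MPa, n = 0.865
  CFRP laminate: E = 103.1, α = 1.42, σ_y = 932.0 → σ = 14.9 MPa, n = 62.4
  silicon nitride: E = 317.0, α = 3.15, σ_y = 834.0 → σ = 102 MPa, n = 8.19
  low-carbon steel: E = 204.0, α = 12.0, σ_y = 342.0 → σ = 249 MPa, n = 1.37
  titanium alloy: E = 119.0, α = 8.64, σ_y = 1030 → σ = 105 MPa, n = 9.82
Bronze has the lowest safety factor, n = 0.865.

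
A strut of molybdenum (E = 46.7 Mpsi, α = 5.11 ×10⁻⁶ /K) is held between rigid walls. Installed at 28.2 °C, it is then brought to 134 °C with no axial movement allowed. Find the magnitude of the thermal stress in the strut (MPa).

E = 46.7 Mpsi = 322.0 GPa.
ΔT = 105.8 K. Constrained thermal stress σ = E·α·ΔT = 322.0×10³ MPa × 5.11×10⁻⁶ × 105.8 = 174 MPa (compressive).

174 MPa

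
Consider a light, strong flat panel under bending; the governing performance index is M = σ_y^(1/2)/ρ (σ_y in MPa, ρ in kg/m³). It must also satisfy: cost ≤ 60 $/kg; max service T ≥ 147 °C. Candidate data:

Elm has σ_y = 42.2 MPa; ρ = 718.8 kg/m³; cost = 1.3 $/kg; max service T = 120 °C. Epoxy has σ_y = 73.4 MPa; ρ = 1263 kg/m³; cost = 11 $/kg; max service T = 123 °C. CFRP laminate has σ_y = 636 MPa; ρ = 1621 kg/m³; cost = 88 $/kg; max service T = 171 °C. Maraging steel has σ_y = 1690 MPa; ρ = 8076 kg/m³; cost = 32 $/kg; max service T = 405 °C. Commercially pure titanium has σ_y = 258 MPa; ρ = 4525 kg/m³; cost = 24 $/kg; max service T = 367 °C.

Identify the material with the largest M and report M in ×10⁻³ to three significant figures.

Screen on constraints: cost ≤ 60 $/kg; max service T ≥ 147 °C. Survivors: maraging steel, commercially pure titanium.
Per-candidate index values:
  maraging steel: M = 5.09×10⁻³
  commercially pure titanium: M = 3.55×10⁻³
Maraging steel has the largest M.

maraging steel, M = 5.09×10⁻³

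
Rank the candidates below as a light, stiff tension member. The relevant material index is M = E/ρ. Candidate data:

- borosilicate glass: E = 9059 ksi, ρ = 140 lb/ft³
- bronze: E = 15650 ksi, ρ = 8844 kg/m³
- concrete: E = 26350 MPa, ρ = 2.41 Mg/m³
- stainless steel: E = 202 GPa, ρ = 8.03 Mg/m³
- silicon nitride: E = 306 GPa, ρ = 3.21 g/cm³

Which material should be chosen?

silicon nitride

Putting every candidate on a common basis:
  borosilicate glass: E = 62.46 GPa, ρ = 2243 kg/m³
  bronze: E = 107.9 GPa, ρ = 8844 kg/m³
  concrete: E = 26.35 GPa, ρ = 2410 kg/m³
  stainless steel: E = 202.0 GPa, ρ = 8030 kg/m³
  silicon nitride: E = 306.0 GPa, ρ = 3210 kg/m³
  silicon nitride: M = 95.3 MN·m/kg
  borosilicate glass: M = 27.9 MN·m/kg
  stainless steel: M = 25.2 MN·m/kg
  bronze: M = 12.2 MN·m/kg
  concrete: M = 10.9 MN·m/kg
Silicon nitride ranks first.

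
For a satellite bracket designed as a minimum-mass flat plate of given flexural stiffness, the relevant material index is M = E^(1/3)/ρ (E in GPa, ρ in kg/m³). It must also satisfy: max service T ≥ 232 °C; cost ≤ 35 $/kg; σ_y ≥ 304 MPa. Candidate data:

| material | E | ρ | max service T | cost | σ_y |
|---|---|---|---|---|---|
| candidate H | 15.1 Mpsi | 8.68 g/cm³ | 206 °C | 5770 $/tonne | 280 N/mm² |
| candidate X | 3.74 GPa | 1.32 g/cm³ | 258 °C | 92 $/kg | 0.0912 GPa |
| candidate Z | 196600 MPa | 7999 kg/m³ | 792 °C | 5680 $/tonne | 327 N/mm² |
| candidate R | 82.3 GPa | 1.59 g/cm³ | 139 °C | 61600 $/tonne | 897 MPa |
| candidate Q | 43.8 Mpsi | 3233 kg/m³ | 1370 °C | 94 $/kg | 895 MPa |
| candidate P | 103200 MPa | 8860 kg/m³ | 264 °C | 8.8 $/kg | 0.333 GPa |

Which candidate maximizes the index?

candidate Z

Screen on constraints: max service T ≥ 232 °C; cost ≤ 35 $/kg; σ_y ≥ 304 MPa. Survivors: candidate Z, candidate P.
After converting to SI:
  candidate Z: E = 196.6 GPa, ρ = 7999 kg/m³
  candidate P: E = 103.2 GPa, ρ = 8860 kg/m³
  candidate Z: M = 0.727×10⁻³
  candidate P: M = 0.529×10⁻³
Highest index: candidate Z.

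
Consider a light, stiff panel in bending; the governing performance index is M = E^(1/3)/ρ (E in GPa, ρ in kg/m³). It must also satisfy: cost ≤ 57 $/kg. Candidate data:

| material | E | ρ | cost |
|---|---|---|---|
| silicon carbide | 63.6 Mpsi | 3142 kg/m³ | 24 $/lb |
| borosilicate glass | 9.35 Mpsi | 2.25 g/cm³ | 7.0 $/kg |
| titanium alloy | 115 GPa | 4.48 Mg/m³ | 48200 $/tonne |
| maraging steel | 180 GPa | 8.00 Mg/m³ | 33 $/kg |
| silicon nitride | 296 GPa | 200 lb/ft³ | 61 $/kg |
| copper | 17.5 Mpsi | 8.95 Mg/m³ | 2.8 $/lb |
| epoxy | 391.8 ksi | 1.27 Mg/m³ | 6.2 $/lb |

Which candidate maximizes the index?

silicon carbide

Screen on constraints: cost ≤ 57 $/kg. Survivors: silicon carbide, borosilicate glass, titanium alloy, maraging steel, copper, epoxy.
Normalizing units and computing the index:
  silicon carbide: E = 438.5 GPa, ρ = 3142 kg/m³
  borosilicate glass: E = 64.47 GPa, ρ = 2250 kg/m³
  titanium alloy: E = 115.0 GPa, ρ = 4480 kg/m³
  maraging steel: E = 180.0 GPa, ρ = 8000 kg/m³
  copper: E = 120.7 GPa, ρ = 8950 kg/m³
  epoxy: E = 2.701 GPa, ρ = 1270 kg/m³
  silicon carbide: M = 2.42×10⁻³
  borosilicate glass: M = 1.78×10⁻³
  epoxy: M = 1.10×10⁻³
  titanium alloy: M = 1.09×10⁻³
  maraging steel: M = 0.706×10⁻³
  copper: M = 0.552×10⁻³
Highest index: silicon carbide.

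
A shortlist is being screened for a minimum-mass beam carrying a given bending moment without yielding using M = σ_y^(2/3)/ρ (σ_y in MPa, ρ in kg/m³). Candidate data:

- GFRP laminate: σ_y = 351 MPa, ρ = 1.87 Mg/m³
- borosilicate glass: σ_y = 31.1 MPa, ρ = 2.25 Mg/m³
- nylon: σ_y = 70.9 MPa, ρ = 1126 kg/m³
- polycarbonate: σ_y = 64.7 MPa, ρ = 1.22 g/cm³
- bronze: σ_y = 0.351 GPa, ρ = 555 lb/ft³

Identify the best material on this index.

Normalizing units and computing the index:
  GFRP laminate: σ_y = 351.0 MPa, ρ = 1870 kg/m³
  borosilicate glass: σ_y = 31.10 MPa, ρ = 2250 kg/m³
  nylon: σ_y = 70.90 MPa, ρ = 1126 kg/m³
  polycarbonate: σ_y = 64.70 MPa, ρ = 1220 kg/m³
  bronze: σ_y = 351.0 MPa, ρ = 8890 kg/m³
  GFRP laminate: M = 26.6×10⁻³
  nylon: M = 15.2×10⁻³
  polycarbonate: M = 13.2×10⁻³
  bronze: M = 5.60×10⁻³
  borosilicate glass: M = 4.40×10⁻³
The maximum is for GFRP laminate.

GFRP laminate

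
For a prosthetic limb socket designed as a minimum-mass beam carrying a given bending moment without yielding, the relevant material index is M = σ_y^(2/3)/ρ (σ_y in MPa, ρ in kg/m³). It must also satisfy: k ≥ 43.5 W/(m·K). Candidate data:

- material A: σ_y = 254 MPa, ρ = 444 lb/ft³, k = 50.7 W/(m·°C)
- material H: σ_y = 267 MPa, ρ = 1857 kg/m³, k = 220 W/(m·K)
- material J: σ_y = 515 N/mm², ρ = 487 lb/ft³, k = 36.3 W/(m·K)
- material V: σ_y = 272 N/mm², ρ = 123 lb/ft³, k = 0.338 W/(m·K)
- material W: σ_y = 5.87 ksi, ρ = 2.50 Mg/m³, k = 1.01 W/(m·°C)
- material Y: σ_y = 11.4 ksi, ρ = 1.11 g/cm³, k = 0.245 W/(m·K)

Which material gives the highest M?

material H

Screen on constraints: k ≥ 43.5 W/(m·K). Survivors: material A, material H.
Normalizing units and computing the index:
  material A: σ_y = 254.0 MPa, ρ = 7112 kg/m³
  material H: σ_y = 267.0 MPa, ρ = 1857 kg/m³
  material H: M = 22.3×10⁻³
  material A: M = 5.64×10⁻³
The maximum is for material H.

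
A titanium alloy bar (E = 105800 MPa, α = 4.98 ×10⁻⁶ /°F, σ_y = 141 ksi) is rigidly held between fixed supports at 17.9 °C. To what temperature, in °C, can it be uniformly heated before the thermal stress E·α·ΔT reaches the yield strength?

E = 105800 MPa = 105.8 GPa.
α = 4.98×10⁻⁶/°F × 9/5 = 8.96×10⁻⁶/K.
σ_y = 141 ksi = 972.2 MPa.
E·α·ΔT = 972.2 MPa ⇒ ΔT = 972.2 / (105.8×10³ × 8.96×10⁻⁶) = 1025 K.
T = 17.9 + 1025 = 1043 °C.

1040 °C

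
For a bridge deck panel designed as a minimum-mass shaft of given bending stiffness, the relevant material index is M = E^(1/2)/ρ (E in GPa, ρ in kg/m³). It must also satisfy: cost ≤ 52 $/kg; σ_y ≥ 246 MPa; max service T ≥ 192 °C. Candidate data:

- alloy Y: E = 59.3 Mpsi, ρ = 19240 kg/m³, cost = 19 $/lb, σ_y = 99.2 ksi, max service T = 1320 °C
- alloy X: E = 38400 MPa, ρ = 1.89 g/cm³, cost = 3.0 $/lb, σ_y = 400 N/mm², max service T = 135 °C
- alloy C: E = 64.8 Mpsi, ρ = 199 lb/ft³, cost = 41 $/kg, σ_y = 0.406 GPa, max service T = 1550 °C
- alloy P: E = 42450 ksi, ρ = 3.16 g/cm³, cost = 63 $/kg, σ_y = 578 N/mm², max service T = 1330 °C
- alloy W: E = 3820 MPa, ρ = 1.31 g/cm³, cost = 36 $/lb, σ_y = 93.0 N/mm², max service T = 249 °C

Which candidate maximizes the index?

alloy C

Screen on constraints: cost ≤ 52 $/kg; σ_y ≥ 246 MPa; max service T ≥ 192 °C. Survivors: alloy Y, alloy C.
After converting to SI:
  alloy Y: E = 408.9 GPa, ρ = 19240 kg/m³
  alloy C: E = 446.8 GPa, ρ = 3188 kg/m³
  alloy C: M = 6.63×10⁻³
  alloy Y: M = 1.05×10⁻³
Alloy C has the largest M.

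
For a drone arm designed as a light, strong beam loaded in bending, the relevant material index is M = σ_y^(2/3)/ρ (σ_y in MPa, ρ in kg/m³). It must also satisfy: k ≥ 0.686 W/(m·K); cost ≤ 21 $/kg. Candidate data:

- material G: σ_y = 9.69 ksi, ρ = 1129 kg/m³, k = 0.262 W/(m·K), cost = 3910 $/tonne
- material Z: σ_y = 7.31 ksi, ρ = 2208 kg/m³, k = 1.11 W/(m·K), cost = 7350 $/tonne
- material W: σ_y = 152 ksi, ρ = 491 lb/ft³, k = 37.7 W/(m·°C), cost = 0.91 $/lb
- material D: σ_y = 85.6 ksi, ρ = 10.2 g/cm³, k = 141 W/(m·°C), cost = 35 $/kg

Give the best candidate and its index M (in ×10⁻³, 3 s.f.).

material W, M = 13.1×10⁻³

Screen on constraints: k ≥ 0.686 W/(m·K); cost ≤ 21 $/kg. Survivors: material Z, material W.
Normalizing units and computing the index:
  material Z: σ_y = 50.40 MPa, ρ = 2208 kg/m³
  material W: σ_y = 1048 MPa, ρ = 7865 kg/m³
  material W: M = 13.1×10⁻³
  material Z: M = 6.18×10⁻³
Material W has the largest M.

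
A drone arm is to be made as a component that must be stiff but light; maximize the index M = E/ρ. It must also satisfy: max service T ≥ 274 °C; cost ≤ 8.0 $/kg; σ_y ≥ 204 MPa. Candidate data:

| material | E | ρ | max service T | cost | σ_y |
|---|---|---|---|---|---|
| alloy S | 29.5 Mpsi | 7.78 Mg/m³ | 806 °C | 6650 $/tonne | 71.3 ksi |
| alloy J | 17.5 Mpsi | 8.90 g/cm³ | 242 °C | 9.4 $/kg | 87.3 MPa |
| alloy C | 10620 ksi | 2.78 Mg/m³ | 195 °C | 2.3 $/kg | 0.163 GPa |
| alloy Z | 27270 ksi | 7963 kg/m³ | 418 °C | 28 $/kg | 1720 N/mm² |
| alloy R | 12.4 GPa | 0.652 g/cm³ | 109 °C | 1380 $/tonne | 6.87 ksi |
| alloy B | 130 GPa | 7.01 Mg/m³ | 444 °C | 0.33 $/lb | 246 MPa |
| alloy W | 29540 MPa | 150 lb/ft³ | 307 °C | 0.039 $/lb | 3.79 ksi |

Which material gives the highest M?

alloy S

Screen on constraints: max service T ≥ 274 °C; cost ≤ 8.0 $/kg; σ_y ≥ 204 MPa. Survivors: alloy S, alloy B.
Convert each candidate to consistent units, then evaluate M:
  alloy S: E = 203.4 GPa, ρ = 7780 kg/m³
  alloy B: E = 130.0 GPa, ρ = 7010 kg/m³
  alloy S: M = 26.1 MN·m/kg
  alloy B: M = 18.5 MN·m/kg
Alloy S has the largest M.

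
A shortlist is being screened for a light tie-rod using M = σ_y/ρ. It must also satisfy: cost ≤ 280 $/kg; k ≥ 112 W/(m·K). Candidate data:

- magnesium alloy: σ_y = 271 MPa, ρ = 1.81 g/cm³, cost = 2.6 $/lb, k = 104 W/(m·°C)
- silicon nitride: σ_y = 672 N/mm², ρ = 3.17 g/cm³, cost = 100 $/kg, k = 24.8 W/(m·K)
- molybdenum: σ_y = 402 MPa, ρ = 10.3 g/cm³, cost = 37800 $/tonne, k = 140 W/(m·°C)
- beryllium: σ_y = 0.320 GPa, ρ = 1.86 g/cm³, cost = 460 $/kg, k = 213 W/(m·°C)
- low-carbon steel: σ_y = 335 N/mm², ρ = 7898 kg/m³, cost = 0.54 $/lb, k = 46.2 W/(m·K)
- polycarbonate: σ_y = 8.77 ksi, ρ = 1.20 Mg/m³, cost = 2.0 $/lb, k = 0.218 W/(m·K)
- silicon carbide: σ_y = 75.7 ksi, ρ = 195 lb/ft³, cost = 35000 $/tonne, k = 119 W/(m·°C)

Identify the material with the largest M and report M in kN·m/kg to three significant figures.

Screen on constraints: cost ≤ 280 $/kg; k ≥ 112 W/(m·K). Survivors: molybdenum, silicon carbide.
In SI units:
  molybdenum: σ_y = 402.0 MPa, ρ = 10300 kg/m³
  silicon carbide: σ_y = 521.9 MPa, ρ = 3124 kg/m³
  silicon carbide: M = 167 kN·m/kg
  molybdenum: M = 39.0 kN·m/kg
Silicon carbide ranks first.

silicon carbide, M = 167 kN·m/kg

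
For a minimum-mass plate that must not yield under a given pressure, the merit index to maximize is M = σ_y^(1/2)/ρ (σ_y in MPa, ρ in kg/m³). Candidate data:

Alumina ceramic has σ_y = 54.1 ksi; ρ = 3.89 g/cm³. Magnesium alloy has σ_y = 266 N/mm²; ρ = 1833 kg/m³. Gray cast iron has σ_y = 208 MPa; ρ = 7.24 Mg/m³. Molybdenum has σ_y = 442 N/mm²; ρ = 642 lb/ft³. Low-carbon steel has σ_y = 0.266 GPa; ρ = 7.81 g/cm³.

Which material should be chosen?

Convert each candidate to consistent units, then evaluate M:
  alumina ceramic: σ_y = 373.0 MPa, ρ = 3890 kg/m³
  magnesium alloy: σ_y = 266.0 MPa, ρ = 1833 kg/m³
  gray cast iron: σ_y = 208.0 MPa, ρ = 7240 kg/m³
  molybdenum: σ_y = 442.0 MPa, ρ = 10280 kg/m³
  low-carbon steel: σ_y = 266.0 MPa, ρ = 7810 kg/m³
  magnesium alloy: M = 8.90×10⁻³
  alumina ceramic: M = 4.96×10⁻³
  low-carbon steel: M = 2.09×10⁻³
  molybdenum: M = 2.04×10⁻³
  gray cast iron: M = 1.99×10⁻³
Magnesium alloy has the largest M.

magnesium alloy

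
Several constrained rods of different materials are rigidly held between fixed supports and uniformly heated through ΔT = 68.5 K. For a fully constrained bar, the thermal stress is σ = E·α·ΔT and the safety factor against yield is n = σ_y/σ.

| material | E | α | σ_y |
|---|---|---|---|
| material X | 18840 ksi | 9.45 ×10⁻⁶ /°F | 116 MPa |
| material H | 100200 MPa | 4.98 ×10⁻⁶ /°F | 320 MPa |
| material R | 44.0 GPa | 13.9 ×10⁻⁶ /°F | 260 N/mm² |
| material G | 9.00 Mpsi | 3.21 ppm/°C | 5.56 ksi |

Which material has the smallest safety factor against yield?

material X

In consistent units (E in GPa, α in ×10⁻⁶/K, σ_y in MPa):
  material X: E = 129.9, α = 17.0, σ_y = 116.0 → σ = 151 MPa, n = 0.766
  material H: E = 100.2, α = 8.96, σ_y = 320.0 → σ = 61.5 MPa, n = 5.20
  material R: E = 44.00, α = 25.0, σ_y = 260.0 → σ = 75.4 MPa, n = 3.45
  material G: E = 62.05, α = 3.21, σ_y = 38.33 → σ = 13.6 MPa, n = 2.81
The minimum is material X at n = 0.766.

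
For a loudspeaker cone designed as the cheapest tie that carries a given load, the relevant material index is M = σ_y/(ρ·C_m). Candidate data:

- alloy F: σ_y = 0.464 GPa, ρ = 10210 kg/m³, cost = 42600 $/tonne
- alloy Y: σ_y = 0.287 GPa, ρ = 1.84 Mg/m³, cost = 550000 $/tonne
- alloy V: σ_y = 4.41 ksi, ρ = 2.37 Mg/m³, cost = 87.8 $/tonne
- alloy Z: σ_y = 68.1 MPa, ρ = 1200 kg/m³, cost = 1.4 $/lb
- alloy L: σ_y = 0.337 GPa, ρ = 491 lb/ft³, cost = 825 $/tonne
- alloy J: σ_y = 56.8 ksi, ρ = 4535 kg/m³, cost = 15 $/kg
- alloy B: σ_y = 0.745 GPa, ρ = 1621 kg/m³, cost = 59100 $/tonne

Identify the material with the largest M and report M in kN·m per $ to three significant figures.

alloy V, M = 146 kN·m per $

In SI units:
  alloy F: σ_y = 464.0 MPa, ρ = 10210 kg/m³, cost = 42.60 $/kg
  alloy Y: σ_y = 287.0 MPa, ρ = 1840 kg/m³, cost = 550.0 $/kg
  alloy V: σ_y = 30.41 MPa, ρ = 2370 kg/m³, cost = 0.08780 $/kg
  alloy Z: σ_y = 68.10 MPa, ρ = 1200 kg/m³, cost = 3.086 $/kg
  alloy L: σ_y = 337.0 MPa, ρ = 7865 kg/m³, cost = 0.8250 $/kg
  alloy J: σ_y = 391.6 MPa, ρ = 4535 kg/m³, cost = 15.00 $/kg
  alloy B: σ_y = 745.0 MPa, ρ = 1621 kg/m³, cost = 59.10 $/kg
  alloy V: M = 146 kN·m per $
  alloy L: M = 51.9 kN·m per $
  alloy Z: M = 18.4 kN·m per $
  alloy B: M = 7.78 kN·m per $
  alloy J: M = 5.76 kN·m per $
  alloy F: M = 1.07 kN·m per $
  alloy Y: M = 0.284 kN·m per $
The maximum is for alloy V.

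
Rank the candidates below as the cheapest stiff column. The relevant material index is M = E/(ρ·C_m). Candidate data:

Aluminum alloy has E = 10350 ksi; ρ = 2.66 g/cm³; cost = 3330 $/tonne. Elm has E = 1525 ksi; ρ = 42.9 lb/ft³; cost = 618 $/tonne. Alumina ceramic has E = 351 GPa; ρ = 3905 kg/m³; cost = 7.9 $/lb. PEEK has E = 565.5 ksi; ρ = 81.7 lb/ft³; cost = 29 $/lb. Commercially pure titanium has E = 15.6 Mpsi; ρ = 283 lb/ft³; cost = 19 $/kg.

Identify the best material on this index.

Normalizing units and computing the index:
  aluminum alloy: E = 71.36 GPa, ρ = 2660 kg/m³, cost = 3.330 $/kg
  elm: E = 10.51 GPa, ρ = 687.2 kg/m³, cost = 0.6180 $/kg
  alumina ceramic: E = 351.0 GPa, ρ = 3905 kg/m³, cost = 17.42 $/kg
  PEEK: E = 3.899 GPa, ρ = 1309 kg/m³, cost = 63.93 $/kg
  commercially pure titanium: E = 107.6 GPa, ρ = 4533 kg/m³, cost = 19.00 $/kg
  elm: M = 24.8 MN·m per $
  aluminum alloy: M = 8.06 MN·m per $
  alumina ceramic: M = 5.16 MN·m per $
  commercially pure titanium: M = 1.25 MN·m per $
  PEEK: M = 0.0466 MN·m per $
Highest index: elm.

elm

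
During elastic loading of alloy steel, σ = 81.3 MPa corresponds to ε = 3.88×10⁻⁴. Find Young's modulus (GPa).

210 GPa

E = σ/ε = 81.3 MPa / 3.88×10⁻⁴ = 209500 MPa = 210 GPa.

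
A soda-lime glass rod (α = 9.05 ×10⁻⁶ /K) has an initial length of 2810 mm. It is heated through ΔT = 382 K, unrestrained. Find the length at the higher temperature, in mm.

2819.7 mm

ΔL = α·L₀·ΔT = 9.05×10⁻⁶ × 2810 mm × 382.0 K = 9.71 mm.
L = L₀ + ΔL = 2810 + 9.71 = 2819.7 mm.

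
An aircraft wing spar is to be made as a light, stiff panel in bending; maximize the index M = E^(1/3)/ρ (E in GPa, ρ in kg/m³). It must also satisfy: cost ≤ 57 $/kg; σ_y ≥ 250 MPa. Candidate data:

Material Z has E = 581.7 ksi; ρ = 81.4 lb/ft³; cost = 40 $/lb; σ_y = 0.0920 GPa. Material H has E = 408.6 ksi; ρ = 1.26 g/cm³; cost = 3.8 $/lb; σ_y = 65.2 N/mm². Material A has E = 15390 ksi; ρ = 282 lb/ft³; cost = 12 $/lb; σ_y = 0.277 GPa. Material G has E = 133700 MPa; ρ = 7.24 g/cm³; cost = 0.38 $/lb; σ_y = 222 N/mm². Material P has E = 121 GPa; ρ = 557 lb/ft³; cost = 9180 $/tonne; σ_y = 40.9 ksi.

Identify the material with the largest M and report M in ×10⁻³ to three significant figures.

Screen on constraints: cost ≤ 57 $/kg; σ_y ≥ 250 MPa. Survivors: material A, material P.
Normalizing units and computing the index:
  material A: E = 106.1 GPa, ρ = 4517 kg/m³
  material P: E = 121.0 GPa, ρ = 8922 kg/m³
  material A: M = 1.05×10⁻³
  material P: M = 0.554×10⁻³
The maximum is for material A.

material A, M = 1.05×10⁻³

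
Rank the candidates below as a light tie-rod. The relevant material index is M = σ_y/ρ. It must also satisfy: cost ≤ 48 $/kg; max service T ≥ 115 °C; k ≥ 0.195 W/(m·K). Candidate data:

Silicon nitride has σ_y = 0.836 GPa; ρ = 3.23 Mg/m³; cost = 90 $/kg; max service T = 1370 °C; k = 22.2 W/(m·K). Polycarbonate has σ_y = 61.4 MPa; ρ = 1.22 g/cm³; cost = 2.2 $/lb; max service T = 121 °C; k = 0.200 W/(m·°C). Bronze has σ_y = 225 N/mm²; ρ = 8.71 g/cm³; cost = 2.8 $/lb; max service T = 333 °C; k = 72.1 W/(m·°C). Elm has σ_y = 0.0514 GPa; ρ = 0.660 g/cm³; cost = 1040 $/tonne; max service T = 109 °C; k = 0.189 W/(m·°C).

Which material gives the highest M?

Screen on constraints: cost ≤ 48 $/kg; max service T ≥ 115 °C; k ≥ 0.195 W/(m·K). Survivors: polycarbonate, bronze.
In SI units:
  polycarbonate: σ_y = 61.40 MPa, ρ = 1220 kg/m³
  bronze: σ_y = 225.0 MPa, ρ = 8710 kg/m³
  polycarbonate: M = 50.3 kN·m/kg
  bronze: M = 25.8 kN·m/kg
The maximum is for polycarbonate.

polycarbonate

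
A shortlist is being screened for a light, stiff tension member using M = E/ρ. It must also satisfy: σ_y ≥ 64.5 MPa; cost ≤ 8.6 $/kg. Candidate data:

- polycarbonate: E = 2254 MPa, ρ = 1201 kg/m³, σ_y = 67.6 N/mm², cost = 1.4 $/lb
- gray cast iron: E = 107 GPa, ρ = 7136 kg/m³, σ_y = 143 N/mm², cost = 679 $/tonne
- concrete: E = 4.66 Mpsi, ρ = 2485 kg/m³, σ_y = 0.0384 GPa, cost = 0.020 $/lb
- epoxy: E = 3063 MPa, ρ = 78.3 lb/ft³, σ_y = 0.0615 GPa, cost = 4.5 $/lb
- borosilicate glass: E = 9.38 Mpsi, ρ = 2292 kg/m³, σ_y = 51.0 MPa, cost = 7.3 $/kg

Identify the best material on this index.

gray cast iron

Screen on constraints: σ_y ≥ 64.5 MPa; cost ≤ 8.6 $/kg. Survivors: polycarbonate, gray cast iron.
Normalizing units and computing the index:
  polycarbonate: E = 2.254 GPa, ρ = 1201 kg/m³
  gray cast iron: E = 107.0 GPa, ρ = 7136 kg/m³
  gray cast iron: M = 15.0 MN·m/kg
  polycarbonate: M = 1.88 MN·m/kg
The maximum is for gray cast iron.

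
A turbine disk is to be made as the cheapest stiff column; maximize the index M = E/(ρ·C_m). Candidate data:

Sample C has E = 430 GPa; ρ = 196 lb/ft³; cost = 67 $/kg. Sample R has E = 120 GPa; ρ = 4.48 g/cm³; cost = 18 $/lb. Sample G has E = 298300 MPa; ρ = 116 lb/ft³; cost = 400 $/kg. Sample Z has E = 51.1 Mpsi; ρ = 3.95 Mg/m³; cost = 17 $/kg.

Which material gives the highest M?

After converting to SI:
  sample C: E = 430.0 GPa, ρ = 3140 kg/m³, cost = 67.00 $/kg
  sample R: E = 120.0 GPa, ρ = 4480 kg/m³, cost = 39.68 $/kg
  sample G: E = 298.3 GPa, ρ = 1858 kg/m³, cost = 400.0 $/kg
  sample Z: E = 352.3 GPa, ρ = 3950 kg/m³, cost = 17.00 $/kg
  sample Z: M = 5.25 MN·m per $
  sample C: M = 2.04 MN·m per $
  sample R: M = 0.675 MN·m per $
  sample G: M = 0.401 MN·m per $
Highest index: sample Z.

sample Z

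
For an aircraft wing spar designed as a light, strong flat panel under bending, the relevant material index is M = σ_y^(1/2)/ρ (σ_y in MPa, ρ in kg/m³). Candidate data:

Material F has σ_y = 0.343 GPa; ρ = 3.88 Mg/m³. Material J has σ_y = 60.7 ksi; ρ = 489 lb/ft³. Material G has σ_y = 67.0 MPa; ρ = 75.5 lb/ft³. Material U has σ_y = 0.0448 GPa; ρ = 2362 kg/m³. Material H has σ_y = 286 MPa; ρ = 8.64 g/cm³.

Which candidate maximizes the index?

material G

Normalizing units and computing the index:
  material F: σ_y = 343.0 MPa, ρ = 3880 kg/m³
  material J: σ_y = 418.5 MPa, ρ = 7833 kg/m³
  material G: σ_y = 67.00 MPa, ρ = 1209 kg/m³
  material U: σ_y = 44.80 MPa, ρ = 2362 kg/m³
  material H: σ_y = 286.0 MPa, ρ = 8640 kg/m³
  material G: M = 6.77×10⁻³
  material F: M = 4.77×10⁻³
  material U: M = 2.83×10⁻³
  material J: M = 2.61×10⁻³
  material H: M = 1.96×10⁻³
Material G ranks first.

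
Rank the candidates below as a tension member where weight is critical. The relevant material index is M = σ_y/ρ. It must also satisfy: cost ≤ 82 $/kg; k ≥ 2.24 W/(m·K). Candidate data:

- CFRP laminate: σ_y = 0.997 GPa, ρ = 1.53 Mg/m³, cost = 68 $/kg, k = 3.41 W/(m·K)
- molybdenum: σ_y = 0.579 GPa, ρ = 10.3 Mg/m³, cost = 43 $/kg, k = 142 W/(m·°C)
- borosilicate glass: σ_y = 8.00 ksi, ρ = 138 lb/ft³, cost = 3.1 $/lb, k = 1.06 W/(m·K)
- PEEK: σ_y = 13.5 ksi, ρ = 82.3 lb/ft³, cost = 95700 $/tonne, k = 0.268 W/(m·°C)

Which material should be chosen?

Screen on constraints: cost ≤ 82 $/kg; k ≥ 2.24 W/(m·K). Survivors: CFRP laminate, molybdenum.
After converting to SI:
  CFRP laminate: σ_y = 997.0 MPa, ρ = 1530 kg/m³
  molybdenum: σ_y = 579.0 MPa, ρ = 10300 kg/m³
  CFRP laminate: M = 652 kN·m/kg
  molybdenum: M = 56.2 kN·m/kg
CFRP laminate ranks first.

CFRP laminate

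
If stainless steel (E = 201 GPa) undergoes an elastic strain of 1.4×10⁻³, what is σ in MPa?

281 MPa

σ = E·ε = 201000 MPa × 1.4×10⁻³ = 281 MPa.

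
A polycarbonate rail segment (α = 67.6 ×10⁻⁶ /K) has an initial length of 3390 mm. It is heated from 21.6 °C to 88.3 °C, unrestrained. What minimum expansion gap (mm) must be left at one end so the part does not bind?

15.3 mm

ΔT = 88.3 − 21.6 = 66.70 K.
ΔL = α·L₀·ΔT = 67.6×10⁻⁶ × 3390 mm × 66.70 K = 15.3 mm.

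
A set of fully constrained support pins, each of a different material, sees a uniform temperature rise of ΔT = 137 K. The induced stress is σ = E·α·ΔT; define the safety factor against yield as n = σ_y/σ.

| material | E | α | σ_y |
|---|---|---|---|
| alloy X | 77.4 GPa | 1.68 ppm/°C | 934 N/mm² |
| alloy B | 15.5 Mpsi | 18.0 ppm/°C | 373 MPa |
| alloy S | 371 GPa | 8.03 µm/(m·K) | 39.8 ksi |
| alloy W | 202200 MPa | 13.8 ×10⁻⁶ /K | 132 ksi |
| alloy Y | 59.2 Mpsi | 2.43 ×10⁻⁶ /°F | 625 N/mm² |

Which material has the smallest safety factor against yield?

alloy S

In consistent units (E in GPa, α in ×10⁻⁶/K, σ_y in MPa):
  alloy X: E = 77.40, α = 1.68, σ_y = 934.0 → σ = 17.8 MPa, n = 52.4
  alloy B: E = 106.9, α = 18.0, σ_y = 373.0 → σ = 264 MPa, n = 1.42
  alloy S: E = 371.0, α = 8.03, σ_y = 274.4 → σ = 408 MPa, n = 0.672
  alloy W: E = 202.2, α = 13.8, σ_y = 910.1 → σ = 382 MPa, n = 2.38
  alloy Y: E = 408.2, α = 4.37, σ_y = 625.0 → σ = 245 MPa, n = 2.56
Alloy S has the lowest safety factor, n = 0.672.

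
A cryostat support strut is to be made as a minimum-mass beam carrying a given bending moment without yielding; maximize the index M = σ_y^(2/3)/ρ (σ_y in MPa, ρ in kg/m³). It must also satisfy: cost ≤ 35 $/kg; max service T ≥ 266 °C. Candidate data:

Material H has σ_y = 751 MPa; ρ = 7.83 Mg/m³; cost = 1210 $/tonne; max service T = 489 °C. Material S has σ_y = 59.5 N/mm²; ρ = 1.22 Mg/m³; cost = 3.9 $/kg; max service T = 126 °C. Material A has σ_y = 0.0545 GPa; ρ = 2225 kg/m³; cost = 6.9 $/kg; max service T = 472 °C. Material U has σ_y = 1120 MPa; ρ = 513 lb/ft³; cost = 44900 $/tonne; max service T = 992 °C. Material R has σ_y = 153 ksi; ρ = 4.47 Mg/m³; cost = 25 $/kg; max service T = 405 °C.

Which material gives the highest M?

material R

Screen on constraints: cost ≤ 35 $/kg; max service T ≥ 266 °C. Survivors: material H, material A, material R.
Putting every candidate on a common basis:
  material H: σ_y = 751.0 MPa, ρ = 7830 kg/m³
  material A: σ_y = 54.50 MPa, ρ = 2225 kg/m³
  material R: σ_y = 1055 MPa, ρ = 4470 kg/m³
  material R: M = 23.2×10⁻³
  material H: M = 10.6×10⁻³
  material A: M = 6.46×10⁻³
The maximum is for material R.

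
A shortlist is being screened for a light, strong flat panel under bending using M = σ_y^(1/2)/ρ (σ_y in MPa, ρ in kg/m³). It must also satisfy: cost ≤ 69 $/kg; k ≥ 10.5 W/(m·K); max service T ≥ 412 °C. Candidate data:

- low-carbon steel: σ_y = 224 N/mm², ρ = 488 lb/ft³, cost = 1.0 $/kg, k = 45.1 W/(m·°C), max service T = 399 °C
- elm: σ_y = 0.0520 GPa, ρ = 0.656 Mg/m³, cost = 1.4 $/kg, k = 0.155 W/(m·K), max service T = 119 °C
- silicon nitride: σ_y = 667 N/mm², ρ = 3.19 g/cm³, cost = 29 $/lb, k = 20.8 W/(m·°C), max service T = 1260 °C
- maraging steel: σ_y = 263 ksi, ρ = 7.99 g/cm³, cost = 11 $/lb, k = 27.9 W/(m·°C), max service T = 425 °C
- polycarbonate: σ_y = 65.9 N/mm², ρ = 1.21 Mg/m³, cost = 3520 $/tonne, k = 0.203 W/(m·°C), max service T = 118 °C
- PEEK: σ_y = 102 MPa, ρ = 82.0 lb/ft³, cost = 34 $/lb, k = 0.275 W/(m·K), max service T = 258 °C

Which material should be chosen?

silicon nitride

Screen on constraints: cost ≤ 69 $/kg; k ≥ 10.5 W/(m·K); max service T ≥ 412 °C. Survivors: silicon nitride, maraging steel.
Putting every candidate on a common basis:
  silicon nitride: σ_y = 667.0 MPa, ρ = 3190 kg/m³
  maraging steel: σ_y = 1813 MPa, ρ = 7990 kg/m³
  silicon nitride: M = 8.10×10⁻³
  maraging steel: M = 5.33×10⁻³
The maximum is for silicon nitride.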